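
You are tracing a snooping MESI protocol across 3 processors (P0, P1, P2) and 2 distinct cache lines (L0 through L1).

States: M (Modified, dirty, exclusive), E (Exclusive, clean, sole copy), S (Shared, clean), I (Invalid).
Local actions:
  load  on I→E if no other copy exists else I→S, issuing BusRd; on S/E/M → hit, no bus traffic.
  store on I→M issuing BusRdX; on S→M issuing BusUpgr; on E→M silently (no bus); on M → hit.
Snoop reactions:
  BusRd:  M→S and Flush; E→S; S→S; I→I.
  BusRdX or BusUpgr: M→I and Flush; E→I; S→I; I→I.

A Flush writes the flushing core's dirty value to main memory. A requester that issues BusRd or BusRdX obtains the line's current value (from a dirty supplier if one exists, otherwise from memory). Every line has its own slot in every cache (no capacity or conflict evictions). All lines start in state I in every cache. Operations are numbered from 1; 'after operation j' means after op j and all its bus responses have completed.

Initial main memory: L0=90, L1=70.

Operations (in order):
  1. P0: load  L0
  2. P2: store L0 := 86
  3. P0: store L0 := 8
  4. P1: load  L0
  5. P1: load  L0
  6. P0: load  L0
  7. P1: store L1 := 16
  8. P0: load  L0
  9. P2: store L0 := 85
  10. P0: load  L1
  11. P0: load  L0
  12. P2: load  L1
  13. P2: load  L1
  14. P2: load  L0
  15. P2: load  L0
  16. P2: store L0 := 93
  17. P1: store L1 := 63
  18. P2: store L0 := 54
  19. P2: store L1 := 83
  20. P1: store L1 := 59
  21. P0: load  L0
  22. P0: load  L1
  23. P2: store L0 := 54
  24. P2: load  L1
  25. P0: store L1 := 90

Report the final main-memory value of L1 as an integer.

  op1 P0: load  L0 → E/I/I on L0; bus BusRd; mem=90
  op2 P2: store L0 := 86 → I/I/M on L0; bus BusRdX; mem=90
  op3 P0: store L0 := 8 → M/I/I on L0; bus BusRdX Flush; mem=86
  op4 P1: load  L0 → S/S/I on L0; bus BusRd Flush; mem=8
  op5 P1: load  L0 → S/S/I on L0; bus (none); mem=8
  op6 P0: load  L0 → S/S/I on L0; bus (none); mem=8
  op7 P1: store L1 := 16 → I/M/I on L1; bus BusRdX; mem=70
  op8 P0: load  L0 → S/S/I on L0; bus (none); mem=8
  op9 P2: store L0 := 85 → I/I/M on L0; bus BusRdX; mem=8
  op10 P0: load  L1 → S/S/I on L1; bus BusRd Flush; mem=16
  op11 P0: load  L0 → S/I/S on L0; bus BusRd Flush; mem=85
  op12 P2: load  L1 → S/S/S on L1; bus BusRd; mem=16
  op13 P2: load  L1 → S/S/S on L1; bus (none); mem=16
  op14 P2: load  L0 → S/I/S on L0; bus (none); mem=85
  op15 P2: load  L0 → S/I/S on L0; bus (none); mem=85
  op16 P2: store L0 := 93 → I/I/M on L0; bus BusUpgr; mem=85
  op17 P1: store L1 := 63 → I/M/I on L1; bus BusUpgr; mem=16
  op18 P2: store L0 := 54 → I/I/M on L0; bus (none); mem=85
  op19 P2: store L1 := 83 → I/I/M on L1; bus BusRdX Flush; mem=63
  op20 P1: store L1 := 59 → I/M/I on L1; bus BusRdX Flush; mem=83
  op21 P0: load  L0 → S/I/S on L0; bus BusRd Flush; mem=54
  op22 P0: load  L1 → S/S/I on L1; bus BusRd Flush; mem=59
  op23 P2: store L0 := 54 → I/I/M on L0; bus BusUpgr; mem=54
  op24 P2: load  L1 → S/S/S on L1; bus BusRd; mem=59
  op25 P0: store L1 := 90 → M/I/I on L1; bus BusUpgr; mem=59

memory[L1] = 59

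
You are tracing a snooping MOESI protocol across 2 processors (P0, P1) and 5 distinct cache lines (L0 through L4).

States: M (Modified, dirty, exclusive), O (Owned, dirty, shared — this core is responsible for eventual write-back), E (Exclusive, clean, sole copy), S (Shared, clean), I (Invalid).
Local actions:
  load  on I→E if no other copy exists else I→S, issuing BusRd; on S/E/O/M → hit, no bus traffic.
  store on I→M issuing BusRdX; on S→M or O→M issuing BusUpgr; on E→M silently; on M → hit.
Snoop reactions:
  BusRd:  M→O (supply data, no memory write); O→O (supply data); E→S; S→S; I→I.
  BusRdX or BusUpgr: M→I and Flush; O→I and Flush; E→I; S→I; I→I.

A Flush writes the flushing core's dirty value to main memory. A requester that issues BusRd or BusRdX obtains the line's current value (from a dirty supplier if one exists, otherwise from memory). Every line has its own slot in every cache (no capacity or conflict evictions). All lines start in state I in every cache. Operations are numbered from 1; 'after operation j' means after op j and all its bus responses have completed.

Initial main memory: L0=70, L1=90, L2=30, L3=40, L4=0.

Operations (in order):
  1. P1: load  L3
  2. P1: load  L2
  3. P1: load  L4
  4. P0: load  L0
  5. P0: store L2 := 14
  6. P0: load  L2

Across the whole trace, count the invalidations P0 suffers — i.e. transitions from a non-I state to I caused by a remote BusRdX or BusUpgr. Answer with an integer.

step 1: P1: load  L3  ⟶  IE  (L3)  txn=BusRd  M[L3]=40
step 2: P1: load  L2  ⟶  IE  (L2)  txn=BusRd  M[L2]=30
step 3: P1: load  L4  ⟶  IE  (L4)  txn=BusRd  M[L4]=0
step 4: P0: load  L0  ⟶  EI  (L0)  txn=BusRd  M[L0]=70
step 5: P0: store L2 := 14  ⟶  MI  (L2)  txn=BusRdX  M[L2]=30
step 6: P0: load  L2  ⟶  MI  (L2)  txn=∅  M[L2]=30

invalidations = 0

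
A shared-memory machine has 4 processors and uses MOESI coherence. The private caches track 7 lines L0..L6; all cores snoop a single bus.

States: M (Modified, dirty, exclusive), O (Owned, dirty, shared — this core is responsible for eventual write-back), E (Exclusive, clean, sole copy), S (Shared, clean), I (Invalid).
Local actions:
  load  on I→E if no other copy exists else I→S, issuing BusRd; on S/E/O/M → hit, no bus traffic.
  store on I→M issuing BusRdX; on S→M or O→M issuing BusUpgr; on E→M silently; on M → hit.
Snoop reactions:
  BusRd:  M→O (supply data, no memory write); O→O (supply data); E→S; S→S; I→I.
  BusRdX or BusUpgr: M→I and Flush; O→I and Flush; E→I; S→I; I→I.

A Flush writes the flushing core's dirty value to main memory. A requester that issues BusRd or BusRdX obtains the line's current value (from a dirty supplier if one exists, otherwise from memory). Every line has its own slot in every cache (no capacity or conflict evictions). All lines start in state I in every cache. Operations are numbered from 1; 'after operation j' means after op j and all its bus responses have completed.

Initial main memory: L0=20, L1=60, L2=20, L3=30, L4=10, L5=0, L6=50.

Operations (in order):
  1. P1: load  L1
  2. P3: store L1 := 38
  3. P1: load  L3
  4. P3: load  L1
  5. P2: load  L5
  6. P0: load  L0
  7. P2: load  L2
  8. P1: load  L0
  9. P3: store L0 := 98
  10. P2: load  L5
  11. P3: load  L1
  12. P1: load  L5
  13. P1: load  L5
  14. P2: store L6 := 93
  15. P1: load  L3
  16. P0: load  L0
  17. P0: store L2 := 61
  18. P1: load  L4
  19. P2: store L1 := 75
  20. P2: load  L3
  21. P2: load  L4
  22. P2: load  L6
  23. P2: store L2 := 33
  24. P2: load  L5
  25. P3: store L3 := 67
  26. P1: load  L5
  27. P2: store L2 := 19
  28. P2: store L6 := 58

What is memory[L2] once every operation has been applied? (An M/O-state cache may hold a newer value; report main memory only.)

memory[L2] = 61

step 1: P1: load  L1  ⟶  IEII  (L1)  txn=BusRd  M[L1]=60
step 2: P3: store L1 := 38  ⟶  IIIM  (L1)  txn=BusRdX  M[L1]=60
step 3: P1: load  L3  ⟶  IEII  (L3)  txn=BusRd  M[L3]=30
step 4: P3: load  L1  ⟶  IIIM  (L1)  txn=∅  M[L1]=60
step 5: P2: load  L5  ⟶  IIEI  (L5)  txn=BusRd  M[L5]=0
step 6: P0: load  L0  ⟶  EIII  (L0)  txn=BusRd  M[L0]=20
step 7: P2: load  L2  ⟶  IIEI  (L2)  txn=BusRd  M[L2]=20
step 8: P1: load  L0  ⟶  SSII  (L0)  txn=BusRd  M[L0]=20
step 9: P3: store L0 := 98  ⟶  IIIM  (L0)  txn=BusRdX  M[L0]=20
step 10: P2: load  L5  ⟶  IIEI  (L5)  txn=∅  M[L5]=0
step 11: P3: load  L1  ⟶  IIIM  (L1)  txn=∅  M[L1]=60
step 12: P1: load  L5  ⟶  ISSI  (L5)  txn=BusRd  M[L5]=0
step 13: P1: load  L5  ⟶  ISSI  (L5)  txn=∅  M[L5]=0
step 14: P2: store L6 := 93  ⟶  IIMI  (L6)  txn=BusRdX  M[L6]=50
step 15: P1: load  L3  ⟶  IEII  (L3)  txn=∅  M[L3]=30
step 16: P0: load  L0  ⟶  SIIO  (L0)  txn=BusRd  M[L0]=20
step 17: P0: store L2 := 61  ⟶  MIII  (L2)  txn=BusRdX  M[L2]=20
step 18: P1: load  L4  ⟶  IEII  (L4)  txn=BusRd  M[L4]=10
step 19: P2: store L1 := 75  ⟶  IIMI  (L1)  txn=BusRdX+Flush  M[L1]=38
step 20: P2: load  L3  ⟶  ISSI  (L3)  txn=BusRd  M[L3]=30
step 21: P2: load  L4  ⟶  ISSI  (L4)  txn=BusRd  M[L4]=10
step 22: P2: load  L6  ⟶  IIMI  (L6)  txn=∅  M[L6]=50
step 23: P2: store L2 := 33  ⟶  IIMI  (L2)  txn=BusRdX+Flush  M[L2]=61
step 24: P2: load  L5  ⟶  ISSI  (L5)  txn=∅  M[L5]=0
step 25: P3: store L3 := 67  ⟶  IIIM  (L3)  txn=BusRdX  M[L3]=30
step 26: P1: load  L5  ⟶  ISSI  (L5)  txn=∅  M[L5]=0
step 27: P2: store L2 := 19  ⟶  IIMI  (L2)  txn=∅  M[L2]=61
step 28: P2: store L6 := 58  ⟶  IIMI  (L6)  txn=∅  M[L6]=50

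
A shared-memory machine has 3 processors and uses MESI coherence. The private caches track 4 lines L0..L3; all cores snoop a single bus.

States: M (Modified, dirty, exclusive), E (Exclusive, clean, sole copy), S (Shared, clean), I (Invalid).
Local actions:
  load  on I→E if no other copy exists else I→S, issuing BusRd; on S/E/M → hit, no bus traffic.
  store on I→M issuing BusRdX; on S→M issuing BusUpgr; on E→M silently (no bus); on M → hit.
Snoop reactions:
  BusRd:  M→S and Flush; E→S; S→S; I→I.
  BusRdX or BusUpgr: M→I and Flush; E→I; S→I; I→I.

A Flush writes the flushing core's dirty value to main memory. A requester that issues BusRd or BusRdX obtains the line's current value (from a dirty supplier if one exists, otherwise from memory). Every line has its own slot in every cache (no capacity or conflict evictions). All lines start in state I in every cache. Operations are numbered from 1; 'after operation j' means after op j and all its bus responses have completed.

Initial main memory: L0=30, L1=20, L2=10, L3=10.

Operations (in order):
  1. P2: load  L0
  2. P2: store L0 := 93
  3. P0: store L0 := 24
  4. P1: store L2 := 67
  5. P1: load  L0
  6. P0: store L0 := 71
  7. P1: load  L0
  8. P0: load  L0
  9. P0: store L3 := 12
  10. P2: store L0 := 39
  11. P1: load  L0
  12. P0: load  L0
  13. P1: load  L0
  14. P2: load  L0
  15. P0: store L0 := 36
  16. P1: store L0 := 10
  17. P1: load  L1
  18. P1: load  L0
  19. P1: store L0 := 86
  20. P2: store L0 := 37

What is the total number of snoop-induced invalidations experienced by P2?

invalidations = 2

1. P2: load  L0  bus=[BusRd]  L0: P0=I P1=I P2=E  mem[L0]=30
2. P2: store L0 := 93  bus=[-]  L0: P0=I P1=I P2=M  mem[L0]=30
3. P0: store L0 := 24  bus=[BusRdX,Flush]  L0: P0=M P1=I P2=I  mem[L0]=93
4. P1: store L2 := 67  bus=[BusRdX]  L2: P0=I P1=M P2=I  mem[L2]=10
5. P1: load  L0  bus=[BusRd,Flush]  L0: P0=S P1=S P2=I  mem[L0]=24
6. P0: store L0 := 71  bus=[BusUpgr]  L0: P0=M P1=I P2=I  mem[L0]=24
7. P1: load  L0  bus=[BusRd,Flush]  L0: P0=S P1=S P2=I  mem[L0]=71
8. P0: load  L0  bus=[-]  L0: P0=S P1=S P2=I  mem[L0]=71
9. P0: store L3 := 12  bus=[BusRdX]  L3: P0=M P1=I P2=I  mem[L3]=10
10. P2: store L0 := 39  bus=[BusRdX]  L0: P0=I P1=I P2=M  mem[L0]=71
11. P1: load  L0  bus=[BusRd,Flush]  L0: P0=I P1=S P2=S  mem[L0]=39
12. P0: load  L0  bus=[BusRd]  L0: P0=S P1=S P2=S  mem[L0]=39
13. P1: load  L0  bus=[-]  L0: P0=S P1=S P2=S  mem[L0]=39
14. P2: load  L0  bus=[-]  L0: P0=S P1=S P2=S  mem[L0]=39
15. P0: store L0 := 36  bus=[BusUpgr]  L0: P0=M P1=I P2=I  mem[L0]=39
16. P1: store L0 := 10  bus=[BusRdX,Flush]  L0: P0=I P1=M P2=I  mem[L0]=36
17. P1: load  L1  bus=[BusRd]  L1: P0=I P1=E P2=I  mem[L1]=20
18. P1: load  L0  bus=[-]  L0: P0=I P1=M P2=I  mem[L0]=36
19. P1: store L0 := 86  bus=[-]  L0: P0=I P1=M P2=I  mem[L0]=36
20. P2: store L0 := 37  bus=[BusRdX,Flush]  L0: P0=I P1=I P2=M  mem[L0]=86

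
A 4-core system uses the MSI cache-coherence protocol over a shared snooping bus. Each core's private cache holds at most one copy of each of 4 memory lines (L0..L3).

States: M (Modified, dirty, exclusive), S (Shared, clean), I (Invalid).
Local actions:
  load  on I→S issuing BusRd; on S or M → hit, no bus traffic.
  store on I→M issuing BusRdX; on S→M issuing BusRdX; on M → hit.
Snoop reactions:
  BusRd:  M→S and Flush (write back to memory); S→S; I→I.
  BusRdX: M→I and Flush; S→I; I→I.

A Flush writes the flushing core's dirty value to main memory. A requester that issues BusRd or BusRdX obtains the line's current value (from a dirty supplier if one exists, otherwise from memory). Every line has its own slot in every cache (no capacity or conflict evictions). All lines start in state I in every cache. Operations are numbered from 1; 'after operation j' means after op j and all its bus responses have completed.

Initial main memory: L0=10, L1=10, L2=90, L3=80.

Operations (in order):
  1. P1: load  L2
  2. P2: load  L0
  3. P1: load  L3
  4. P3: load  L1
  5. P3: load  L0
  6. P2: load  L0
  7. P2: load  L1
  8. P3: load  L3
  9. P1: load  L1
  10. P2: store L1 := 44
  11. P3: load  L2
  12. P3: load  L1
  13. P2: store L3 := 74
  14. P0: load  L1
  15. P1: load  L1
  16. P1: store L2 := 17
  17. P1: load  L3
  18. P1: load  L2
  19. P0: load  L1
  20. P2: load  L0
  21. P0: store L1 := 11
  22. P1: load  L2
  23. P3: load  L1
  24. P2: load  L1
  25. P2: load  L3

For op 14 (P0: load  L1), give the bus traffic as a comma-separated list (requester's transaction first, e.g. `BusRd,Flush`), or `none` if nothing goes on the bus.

step 1: P1: load  L2  ⟶  ISII  (L2)  txn=BusRd  M[L2]=90
step 2: P2: load  L0  ⟶  IISI  (L0)  txn=BusRd  M[L0]=10
step 3: P1: load  L3  ⟶  ISII  (L3)  txn=BusRd  M[L3]=80
step 4: P3: load  L1  ⟶  IIIS  (L1)  txn=BusRd  M[L1]=10
step 5: P3: load  L0  ⟶  IISS  (L0)  txn=BusRd  M[L0]=10
step 6: P2: load  L0  ⟶  IISS  (L0)  txn=∅  M[L0]=10
step 7: P2: load  L1  ⟶  IISS  (L1)  txn=BusRd  M[L1]=10
step 8: P3: load  L3  ⟶  ISIS  (L3)  txn=BusRd  M[L3]=80
step 9: P1: load  L1  ⟶  ISSS  (L1)  txn=BusRd  M[L1]=10
step 10: P2: store L1 := 44  ⟶  IIMI  (L1)  txn=BusRdX  M[L1]=10
step 11: P3: load  L2  ⟶  ISIS  (L2)  txn=BusRd  M[L2]=90
step 12: P3: load  L1  ⟶  IISS  (L1)  txn=BusRd+Flush  M[L1]=44
step 13: P2: store L3 := 74  ⟶  IIMI  (L3)  txn=BusRdX  M[L3]=80
step 14: P0: load  L1  ⟶  SISS  (L1)  txn=BusRd  M[L1]=44
step 15: P1: load  L1  ⟶  SSSS  (L1)  txn=BusRd  M[L1]=44
step 16: P1: store L2 := 17  ⟶  IMII  (L2)  txn=BusRdX  M[L2]=90
step 17: P1: load  L3  ⟶  ISSI  (L3)  txn=BusRd+Flush  M[L3]=74
step 18: P1: load  L2  ⟶  IMII  (L2)  txn=∅  M[L2]=90
step 19: P0: load  L1  ⟶  SSSS  (L1)  txn=∅  M[L1]=44
step 20: P2: load  L0  ⟶  IISS  (L0)  txn=∅  M[L0]=10
step 21: P0: store L1 := 11  ⟶  MIII  (L1)  txn=BusRdX  M[L1]=44
step 22: P1: load  L2  ⟶  IMII  (L2)  txn=∅  M[L2]=90
step 23: P3: load  L1  ⟶  SIIS  (L1)  txn=BusRd+Flush  M[L1]=11
step 24: P2: load  L1  ⟶  SISS  (L1)  txn=BusRd  M[L1]=11
step 25: P2: load  L3  ⟶  ISSI  (L3)  txn=∅  M[L3]=74

bus = BusRd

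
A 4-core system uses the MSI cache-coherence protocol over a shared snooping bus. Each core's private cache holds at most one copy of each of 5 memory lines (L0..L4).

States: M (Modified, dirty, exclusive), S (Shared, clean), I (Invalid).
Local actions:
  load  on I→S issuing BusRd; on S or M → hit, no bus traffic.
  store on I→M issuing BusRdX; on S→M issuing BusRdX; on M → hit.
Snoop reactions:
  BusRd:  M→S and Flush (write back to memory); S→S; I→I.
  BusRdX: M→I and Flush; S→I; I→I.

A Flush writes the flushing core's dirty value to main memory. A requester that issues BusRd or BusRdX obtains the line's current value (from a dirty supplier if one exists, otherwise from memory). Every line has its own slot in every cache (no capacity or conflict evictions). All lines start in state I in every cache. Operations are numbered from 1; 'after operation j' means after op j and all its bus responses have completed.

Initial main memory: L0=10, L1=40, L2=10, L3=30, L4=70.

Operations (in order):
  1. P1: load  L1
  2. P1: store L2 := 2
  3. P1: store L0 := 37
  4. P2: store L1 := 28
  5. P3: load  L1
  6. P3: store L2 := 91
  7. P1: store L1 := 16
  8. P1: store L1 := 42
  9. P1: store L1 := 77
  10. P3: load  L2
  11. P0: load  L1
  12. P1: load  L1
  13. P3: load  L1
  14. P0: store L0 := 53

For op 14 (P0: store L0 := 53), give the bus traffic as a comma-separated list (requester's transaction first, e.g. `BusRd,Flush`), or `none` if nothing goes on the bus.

  op1 P1: load  L1 → I/S/I/I on L1; bus BusRd; mem=40
  op2 P1: store L2 := 2 → I/M/I/I on L2; bus BusRdX; mem=10
  op3 P1: store L0 := 37 → I/M/I/I on L0; bus BusRdX; mem=10
  op4 P2: store L1 := 28 → I/I/M/I on L1; bus BusRdX; mem=40
  op5 P3: load  L1 → I/I/S/S on L1; bus BusRd Flush; mem=28
  op6 P3: store L2 := 91 → I/I/I/M on L2; bus BusRdX Flush; mem=2
  op7 P1: store L1 := 16 → I/M/I/I on L1; bus BusRdX; mem=28
  op8 P1: store L1 := 42 → I/M/I/I on L1; bus (none); mem=28
  op9 P1: store L1 := 77 → I/M/I/I on L1; bus (none); mem=28
  op10 P3: load  L2 → I/I/I/M on L2; bus (none); mem=2
  op11 P0: load  L1 → S/S/I/I on L1; bus BusRd Flush; mem=77
  op12 P1: load  L1 → S/S/I/I on L1; bus (none); mem=77
  op13 P3: load  L1 → S/S/I/S on L1; bus BusRd; mem=77
  op14 P0: store L0 := 53 → M/I/I/I on L0; bus BusRdX Flush; mem=37

bus = BusRdX,Flush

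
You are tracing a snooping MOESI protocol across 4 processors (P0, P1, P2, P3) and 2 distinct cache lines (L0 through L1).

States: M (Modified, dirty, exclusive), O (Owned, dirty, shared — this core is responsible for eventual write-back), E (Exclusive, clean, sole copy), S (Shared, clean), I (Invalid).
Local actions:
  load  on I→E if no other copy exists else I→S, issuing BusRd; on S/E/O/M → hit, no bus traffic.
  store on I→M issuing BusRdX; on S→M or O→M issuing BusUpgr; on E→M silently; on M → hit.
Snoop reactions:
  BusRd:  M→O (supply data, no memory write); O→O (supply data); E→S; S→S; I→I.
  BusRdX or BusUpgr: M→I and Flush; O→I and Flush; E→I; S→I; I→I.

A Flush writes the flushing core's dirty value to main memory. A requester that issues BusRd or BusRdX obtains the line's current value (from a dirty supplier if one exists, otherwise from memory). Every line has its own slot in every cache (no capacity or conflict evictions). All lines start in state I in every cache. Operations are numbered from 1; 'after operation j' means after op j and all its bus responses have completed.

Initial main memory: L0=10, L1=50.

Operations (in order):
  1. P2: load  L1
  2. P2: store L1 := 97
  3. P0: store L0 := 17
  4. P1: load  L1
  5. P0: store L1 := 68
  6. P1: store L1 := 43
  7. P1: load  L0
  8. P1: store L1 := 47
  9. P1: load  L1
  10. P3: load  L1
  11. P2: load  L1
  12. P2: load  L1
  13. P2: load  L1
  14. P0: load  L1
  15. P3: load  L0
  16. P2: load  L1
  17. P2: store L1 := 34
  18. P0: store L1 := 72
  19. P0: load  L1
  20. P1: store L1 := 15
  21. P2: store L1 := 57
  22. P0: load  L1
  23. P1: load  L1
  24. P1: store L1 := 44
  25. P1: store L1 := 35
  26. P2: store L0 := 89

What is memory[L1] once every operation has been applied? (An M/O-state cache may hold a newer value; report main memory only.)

memory[L1] = 57

step 1: P2: load  L1  ⟶  IIEI  (L1)  txn=BusRd  M[L1]=50
step 2: P2: store L1 := 97  ⟶  IIMI  (L1)  txn=∅  M[L1]=50
step 3: P0: store L0 := 17  ⟶  MIII  (L0)  txn=BusRdX  M[L0]=10
step 4: P1: load  L1  ⟶  ISOI  (L1)  txn=BusRd  M[L1]=50
step 5: P0: store L1 := 68  ⟶  MIII  (L1)  txn=BusRdX+Flush  M[L1]=97
step 6: P1: store L1 := 43  ⟶  IMII  (L1)  txn=BusRdX+Flush  M[L1]=68
step 7: P1: load  L0  ⟶  OSII  (L0)  txn=BusRd  M[L0]=10
step 8: P1: store L1 := 47  ⟶  IMII  (L1)  txn=∅  M[L1]=68
step 9: P1: load  L1  ⟶  IMII  (L1)  txn=∅  M[L1]=68
step 10: P3: load  L1  ⟶  IOIS  (L1)  txn=BusRd  M[L1]=68
step 11: P2: load  L1  ⟶  IOSS  (L1)  txn=BusRd  M[L1]=68
step 12: P2: load  L1  ⟶  IOSS  (L1)  txn=∅  M[L1]=68
step 13: P2: load  L1  ⟶  IOSS  (L1)  txn=∅  M[L1]=68
step 14: P0: load  L1  ⟶  SOSS  (L1)  txn=BusRd  M[L1]=68
step 15: P3: load  L0  ⟶  OSIS  (L0)  txn=BusRd  M[L0]=10
step 16: P2: load  L1  ⟶  SOSS  (L1)  txn=∅  M[L1]=68
step 17: P2: store L1 := 34  ⟶  IIMI  (L1)  txn=BusUpgr+Flush  M[L1]=47
step 18: P0: store L1 := 72  ⟶  MIII  (L1)  txn=BusRdX+Flush  M[L1]=34
step 19: P0: load  L1  ⟶  MIII  (L1)  txn=∅  M[L1]=34
step 20: P1: store L1 := 15  ⟶  IMII  (L1)  txn=BusRdX+Flush  M[L1]=72
step 21: P2: store L1 := 57  ⟶  IIMI  (L1)  txn=BusRdX+Flush  M[L1]=15
step 22: P0: load  L1  ⟶  SIOI  (L1)  txn=BusRd  M[L1]=15
step 23: P1: load  L1  ⟶  SSOI  (L1)  txn=BusRd  M[L1]=15
step 24: P1: store L1 := 44  ⟶  IMII  (L1)  txn=BusUpgr+Flush  M[L1]=57
step 25: P1: store L1 := 35  ⟶  IMII  (L1)  txn=∅  M[L1]=57
step 26: P2: store L0 := 89  ⟶  IIMI  (L0)  txn=BusRdX+Flush  M[L0]=17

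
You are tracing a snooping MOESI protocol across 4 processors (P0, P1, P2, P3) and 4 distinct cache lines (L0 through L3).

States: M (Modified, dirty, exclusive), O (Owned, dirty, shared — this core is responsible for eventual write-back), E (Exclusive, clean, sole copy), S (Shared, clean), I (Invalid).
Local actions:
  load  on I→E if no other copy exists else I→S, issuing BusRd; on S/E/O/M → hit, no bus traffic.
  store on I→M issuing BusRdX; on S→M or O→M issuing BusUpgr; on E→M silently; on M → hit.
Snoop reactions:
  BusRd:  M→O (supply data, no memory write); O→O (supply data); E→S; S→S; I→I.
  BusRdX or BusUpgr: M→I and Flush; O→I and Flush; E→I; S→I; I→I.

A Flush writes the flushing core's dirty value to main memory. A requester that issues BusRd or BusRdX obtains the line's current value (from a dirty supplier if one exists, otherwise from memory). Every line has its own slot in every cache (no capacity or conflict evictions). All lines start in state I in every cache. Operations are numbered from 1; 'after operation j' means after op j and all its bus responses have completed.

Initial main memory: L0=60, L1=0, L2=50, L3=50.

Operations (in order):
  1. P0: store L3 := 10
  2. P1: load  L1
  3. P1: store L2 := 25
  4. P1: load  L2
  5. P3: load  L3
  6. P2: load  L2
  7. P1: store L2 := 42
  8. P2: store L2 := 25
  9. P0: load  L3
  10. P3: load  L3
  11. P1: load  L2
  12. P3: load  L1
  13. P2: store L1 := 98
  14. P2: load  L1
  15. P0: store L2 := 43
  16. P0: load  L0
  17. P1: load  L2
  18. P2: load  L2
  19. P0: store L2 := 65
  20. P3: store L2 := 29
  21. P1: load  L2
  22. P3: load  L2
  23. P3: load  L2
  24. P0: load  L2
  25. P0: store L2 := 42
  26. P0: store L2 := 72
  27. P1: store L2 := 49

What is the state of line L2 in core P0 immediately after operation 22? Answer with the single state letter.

[1] P0: store L3 := 10 | P0:M(10), P1:I, P2:I, P3:I | bus: BusRdX
[2] P1: load  L1 | P0:I, P1:E(0), P2:I, P3:I | bus: BusRd
[3] P1: store L2 := 25 | P0:I, P1:M(25), P2:I, P3:I | bus: BusRdX
[4] P1: load  L2 | P0:I, P1:M(25), P2:I, P3:I | bus: none
[5] P3: load  L3 | P0:O(10), P1:I, P2:I, P3:S(10) | bus: BusRd
[6] P2: load  L2 | P0:I, P1:O(25), P2:S(25), P3:I | bus: BusRd
[7] P1: store L2 := 42 | P0:I, P1:M(42), P2:I, P3:I | bus: BusUpgr
[8] P2: store L2 := 25 | P0:I, P1:I, P2:M(25), P3:I | bus: BusRdX,Flush
[9] P0: load  L3 | P0:O(10), P1:I, P2:I, P3:S(10) | bus: none
[10] P3: load  L3 | P0:O(10), P1:I, P2:I, P3:S(10) | bus: none
[11] P1: load  L2 | P0:I, P1:S(25), P2:O(25), P3:I | bus: BusRd
[12] P3: load  L1 | P0:I, P1:S(0), P2:I, P3:S(0) | bus: BusRd
[13] P2: store L1 := 98 | P0:I, P1:I, P2:M(98), P3:I | bus: BusRdX
[14] P2: load  L1 | P0:I, P1:I, P2:M(98), P3:I | bus: none
[15] P0: store L2 := 43 | P0:M(43), P1:I, P2:I, P3:I | bus: BusRdX,Flush
[16] P0: load  L0 | P0:E(60), P1:I, P2:I, P3:I | bus: BusRd
[17] P1: load  L2 | P0:O(43), P1:S(43), P2:I, P3:I | bus: BusRd
[18] P2: load  L2 | P0:O(43), P1:S(43), P2:S(43), P3:I | bus: BusRd
[19] P0: store L2 := 65 | P0:M(65), P1:I, P2:I, P3:I | bus: BusUpgr
[20] P3: store L2 := 29 | P0:I, P1:I, P2:I, P3:M(29) | bus: BusRdX,Flush
[21] P1: load  L2 | P0:I, P1:S(29), P2:I, P3:O(29) | bus: BusRd
[22] P3: load  L2 | P0:I, P1:S(29), P2:I, P3:O(29) | bus: none
[23] P3: load  L2 | P0:I, P1:S(29), P2:I, P3:O(29) | bus: none
[24] P0: load  L2 | P0:S(29), P1:S(29), P2:I, P3:O(29) | bus: BusRd
[25] P0: store L2 := 42 | P0:M(42), P1:I, P2:I, P3:I | bus: BusUpgr,Flush
[26] P0: store L2 := 72 | P0:M(72), P1:I, P2:I, P3:I | bus: none
[27] P1: store L2 := 49 | P0:I, P1:M(49), P2:I, P3:I | bus: BusRdX,Flush

state = I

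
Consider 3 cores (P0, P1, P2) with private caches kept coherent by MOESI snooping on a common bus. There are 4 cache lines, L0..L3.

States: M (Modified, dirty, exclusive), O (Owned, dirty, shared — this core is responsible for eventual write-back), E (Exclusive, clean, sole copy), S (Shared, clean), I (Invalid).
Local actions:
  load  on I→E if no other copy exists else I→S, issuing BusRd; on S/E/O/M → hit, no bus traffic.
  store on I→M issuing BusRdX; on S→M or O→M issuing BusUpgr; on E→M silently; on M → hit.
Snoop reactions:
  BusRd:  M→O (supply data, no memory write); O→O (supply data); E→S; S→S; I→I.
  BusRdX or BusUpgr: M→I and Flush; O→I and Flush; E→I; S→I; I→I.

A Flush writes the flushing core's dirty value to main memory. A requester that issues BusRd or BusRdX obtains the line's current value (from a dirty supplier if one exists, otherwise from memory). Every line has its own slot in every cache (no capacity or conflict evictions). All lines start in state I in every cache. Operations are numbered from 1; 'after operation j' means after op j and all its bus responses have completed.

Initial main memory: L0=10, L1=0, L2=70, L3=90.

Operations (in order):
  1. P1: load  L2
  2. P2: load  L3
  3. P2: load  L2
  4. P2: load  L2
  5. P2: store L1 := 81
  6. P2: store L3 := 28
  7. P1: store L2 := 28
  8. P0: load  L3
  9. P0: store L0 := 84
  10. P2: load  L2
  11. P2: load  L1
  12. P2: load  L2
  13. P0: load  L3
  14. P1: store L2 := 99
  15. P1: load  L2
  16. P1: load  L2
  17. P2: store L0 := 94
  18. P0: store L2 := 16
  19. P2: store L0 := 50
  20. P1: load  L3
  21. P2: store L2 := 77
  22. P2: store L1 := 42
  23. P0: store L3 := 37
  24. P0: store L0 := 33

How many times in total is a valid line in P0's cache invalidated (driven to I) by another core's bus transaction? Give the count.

1. P1: load  L2  bus=[BusRd]  L2: P0=I P1=E P2=I  mem[L2]=70
2. P2: load  L3  bus=[BusRd]  L3: P0=I P1=I P2=E  mem[L3]=90
3. P2: load  L2  bus=[BusRd]  L2: P0=I P1=S P2=S  mem[L2]=70
4. P2: load  L2  bus=[-]  L2: P0=I P1=S P2=S  mem[L2]=70
5. P2: store L1 := 81  bus=[BusRdX]  L1: P0=I P1=I P2=M  mem[L1]=0
6. P2: store L3 := 28  bus=[-]  L3: P0=I P1=I P2=M  mem[L3]=90
7. P1: store L2 := 28  bus=[BusUpgr]  L2: P0=I P1=M P2=I  mem[L2]=70
8. P0: load  L3  bus=[BusRd]  L3: P0=S P1=I P2=O  mem[L3]=90
9. P0: store L0 := 84  bus=[BusRdX]  L0: P0=M P1=I P2=I  mem[L0]=10
10. P2: load  L2  bus=[BusRd]  L2: P0=I P1=O P2=S  mem[L2]=70
11. P2: load  L1  bus=[-]  L1: P0=I P1=I P2=M  mem[L1]=0
12. P2: load  L2  bus=[-]  L2: P0=I P1=O P2=S  mem[L2]=70
13. P0: load  L3  bus=[-]  L3: P0=S P1=I P2=O  mem[L3]=90
14. P1: store L2 := 99  bus=[BusUpgr]  L2: P0=I P1=M P2=I  mem[L2]=70
15. P1: load  L2  bus=[-]  L2: P0=I P1=M P2=I  mem[L2]=70
16. P1: load  L2  bus=[-]  L2: P0=I P1=M P2=I  mem[L2]=70
17. P2: store L0 := 94  bus=[BusRdX,Flush]  L0: P0=I P1=I P2=M  mem[L0]=84
18. P0: store L2 := 16  bus=[BusRdX,Flush]  L2: P0=M P1=I P2=I  mem[L2]=99
19. P2: store L0 := 50  bus=[-]  L0: P0=I P1=I P2=M  mem[L0]=84
20. P1: load  L3  bus=[BusRd]  L3: P0=S P1=S P2=O  mem[L3]=90
21. P2: store L2 := 77  bus=[BusRdX,Flush]  L2: P0=I P1=I P2=M  mem[L2]=16
22. P2: store L1 := 42  bus=[-]  L1: P0=I P1=I P2=M  mem[L1]=0
23. P0: store L3 := 37  bus=[BusUpgr,Flush]  L3: P0=M P1=I P2=I  mem[L3]=28
24. P0: store L0 := 33  bus=[BusRdX,Flush]  L0: P0=M P1=I P2=I  mem[L0]=50

invalidations = 2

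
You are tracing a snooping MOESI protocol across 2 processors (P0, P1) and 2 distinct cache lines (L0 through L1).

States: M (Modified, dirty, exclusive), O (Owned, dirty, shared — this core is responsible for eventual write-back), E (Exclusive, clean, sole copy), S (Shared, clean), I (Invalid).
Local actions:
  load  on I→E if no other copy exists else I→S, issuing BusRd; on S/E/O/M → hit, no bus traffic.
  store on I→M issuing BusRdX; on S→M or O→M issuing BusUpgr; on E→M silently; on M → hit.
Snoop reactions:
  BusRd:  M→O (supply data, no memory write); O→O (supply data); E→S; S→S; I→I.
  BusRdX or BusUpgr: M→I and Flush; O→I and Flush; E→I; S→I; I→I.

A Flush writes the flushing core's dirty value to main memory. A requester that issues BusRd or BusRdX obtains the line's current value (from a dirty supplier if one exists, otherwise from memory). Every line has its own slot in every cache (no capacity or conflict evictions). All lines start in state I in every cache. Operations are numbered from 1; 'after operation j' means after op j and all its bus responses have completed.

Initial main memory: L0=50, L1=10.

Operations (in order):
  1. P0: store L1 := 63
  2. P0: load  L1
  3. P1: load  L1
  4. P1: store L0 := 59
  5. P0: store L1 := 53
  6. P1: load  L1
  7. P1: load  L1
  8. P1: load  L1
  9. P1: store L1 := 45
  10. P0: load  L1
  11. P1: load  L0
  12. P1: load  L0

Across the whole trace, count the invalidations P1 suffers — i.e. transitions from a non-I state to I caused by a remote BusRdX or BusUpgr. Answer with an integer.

[1] P0: store L1 := 63 | P0:M(63), P1:I | bus: BusRdX
[2] P0: load  L1 | P0:M(63), P1:I | bus: none
[3] P1: load  L1 | P0:O(63), P1:S(63) | bus: BusRd
[4] P1: store L0 := 59 | P0:I, P1:M(59) | bus: BusRdX
[5] P0: store L1 := 53 | P0:M(53), P1:I | bus: BusUpgr
[6] P1: load  L1 | P0:O(53), P1:S(53) | bus: BusRd
[7] P1: load  L1 | P0:O(53), P1:S(53) | bus: none
[8] P1: load  L1 | P0:O(53), P1:S(53) | bus: none
[9] P1: store L1 := 45 | P0:I, P1:M(45) | bus: BusUpgr,Flush
[10] P0: load  L1 | P0:S(45), P1:O(45) | bus: BusRd
[11] P1: load  L0 | P0:I, P1:M(59) | bus: none
[12] P1: load  L0 | P0:I, P1:M(59) | bus: none

invalidations = 1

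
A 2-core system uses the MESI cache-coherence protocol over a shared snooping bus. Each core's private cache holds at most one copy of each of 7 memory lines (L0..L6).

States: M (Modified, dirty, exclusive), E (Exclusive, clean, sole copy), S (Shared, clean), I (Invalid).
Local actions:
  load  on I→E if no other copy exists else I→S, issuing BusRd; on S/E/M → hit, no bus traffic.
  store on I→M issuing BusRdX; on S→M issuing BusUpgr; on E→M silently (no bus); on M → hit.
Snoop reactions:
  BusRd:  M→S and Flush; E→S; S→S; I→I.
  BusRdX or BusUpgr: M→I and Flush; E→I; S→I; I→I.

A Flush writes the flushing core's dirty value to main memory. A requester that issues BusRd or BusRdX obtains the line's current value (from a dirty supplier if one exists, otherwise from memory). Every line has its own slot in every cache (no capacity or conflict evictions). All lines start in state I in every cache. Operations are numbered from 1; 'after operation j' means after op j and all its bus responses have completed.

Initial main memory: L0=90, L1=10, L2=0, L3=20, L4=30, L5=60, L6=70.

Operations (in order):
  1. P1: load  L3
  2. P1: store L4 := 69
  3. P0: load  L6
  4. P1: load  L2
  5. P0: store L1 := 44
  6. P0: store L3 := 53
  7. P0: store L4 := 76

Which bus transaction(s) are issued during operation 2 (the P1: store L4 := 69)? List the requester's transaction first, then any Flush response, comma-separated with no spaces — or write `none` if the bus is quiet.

  op1 P1: load  L3 → I/E on L3; bus BusRd; mem=20
  op2 P1: store L4 := 69 → I/M on L4; bus BusRdX; mem=30
  op3 P0: load  L6 → E/I on L6; bus BusRd; mem=70
  op4 P1: load  L2 → I/E on L2; bus BusRd; mem=0
  op5 P0: store L1 := 44 → M/I on L1; bus BusRdX; mem=10
  op6 P0: store L3 := 53 → M/I on L3; bus BusRdX; mem=20
  op7 P0: store L4 := 76 → M/I on L4; bus BusRdX Flush; mem=69

bus = BusRdX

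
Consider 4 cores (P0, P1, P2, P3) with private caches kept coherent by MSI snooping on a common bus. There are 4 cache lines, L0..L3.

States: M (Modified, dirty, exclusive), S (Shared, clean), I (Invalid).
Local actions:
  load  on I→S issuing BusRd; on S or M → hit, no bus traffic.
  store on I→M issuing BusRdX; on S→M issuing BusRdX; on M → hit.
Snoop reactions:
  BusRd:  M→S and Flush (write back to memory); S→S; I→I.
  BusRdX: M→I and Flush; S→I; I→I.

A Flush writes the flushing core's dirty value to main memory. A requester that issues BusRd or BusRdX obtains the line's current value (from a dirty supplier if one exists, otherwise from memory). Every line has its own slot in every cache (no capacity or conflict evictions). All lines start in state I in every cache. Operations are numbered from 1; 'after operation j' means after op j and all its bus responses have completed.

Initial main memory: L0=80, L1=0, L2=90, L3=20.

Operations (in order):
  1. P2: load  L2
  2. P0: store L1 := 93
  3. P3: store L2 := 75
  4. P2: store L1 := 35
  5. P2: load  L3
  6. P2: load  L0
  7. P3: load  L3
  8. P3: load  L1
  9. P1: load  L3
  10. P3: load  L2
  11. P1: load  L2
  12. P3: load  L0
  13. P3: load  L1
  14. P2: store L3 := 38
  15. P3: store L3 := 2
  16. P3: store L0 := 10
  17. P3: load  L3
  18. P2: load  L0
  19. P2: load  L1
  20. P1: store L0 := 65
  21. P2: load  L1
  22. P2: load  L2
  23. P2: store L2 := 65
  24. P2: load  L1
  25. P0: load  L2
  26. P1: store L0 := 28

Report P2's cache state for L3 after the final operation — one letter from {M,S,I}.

state = I

  op1 P2: load  L2 → I/I/S/I on L2; bus BusRd; mem=90
  op2 P0: store L1 := 93 → M/I/I/I on L1; bus BusRdX; mem=0
  op3 P3: store L2 := 75 → I/I/I/M on L2; bus BusRdX; mem=90
  op4 P2: store L1 := 35 → I/I/M/I on L1; bus BusRdX Flush; mem=93
  op5 P2: load  L3 → I/I/S/I on L3; bus BusRd; mem=20
  op6 P2: load  L0 → I/I/S/I on L0; bus BusRd; mem=80
  op7 P3: load  L3 → I/I/S/S on L3; bus BusRd; mem=20
  op8 P3: load  L1 → I/I/S/S on L1; bus BusRd Flush; mem=35
  op9 P1: load  L3 → I/S/S/S on L3; bus BusRd; mem=20
  op10 P3: load  L2 → I/I/I/M on L2; bus (none); mem=90
  op11 P1: load  L2 → I/S/I/S on L2; bus BusRd Flush; mem=75
  op12 P3: load  L0 → I/I/S/S on L0; bus BusRd; mem=80
  op13 P3: load  L1 → I/I/S/S on L1; bus (none); mem=35
  op14 P2: store L3 := 38 → I/I/M/I on L3; bus BusRdX; mem=20
  op15 P3: store L3 := 2 → I/I/I/M on L3; bus BusRdX Flush; mem=38
  op16 P3: store L0 := 10 → I/I/I/M on L0; bus BusRdX; mem=80
  op17 P3: load  L3 → I/I/I/M on L3; bus (none); mem=38
  op18 P2: load  L0 → I/I/S/S on L0; bus BusRd Flush; mem=10
  op19 P2: load  L1 → I/I/S/S on L1; bus (none); mem=35
  op20 P1: store L0 := 65 → I/M/I/I on L0; bus BusRdX; mem=10
  op21 P2: load  L1 → I/I/S/S on L1; bus (none); mem=35
  op22 P2: load  L2 → I/S/S/S on L2; bus BusRd; mem=75
  op23 P2: store L2 := 65 → I/I/M/I on L2; bus BusRdX; mem=75
  op24 P2: load  L1 → I/I/S/S on L1; bus (none); mem=35
  op25 P0: load  L2 → S/I/S/I on L2; bus BusRd Flush; mem=65
  op26 P1: store L0 := 28 → I/M/I/I on L0; bus (none); mem=10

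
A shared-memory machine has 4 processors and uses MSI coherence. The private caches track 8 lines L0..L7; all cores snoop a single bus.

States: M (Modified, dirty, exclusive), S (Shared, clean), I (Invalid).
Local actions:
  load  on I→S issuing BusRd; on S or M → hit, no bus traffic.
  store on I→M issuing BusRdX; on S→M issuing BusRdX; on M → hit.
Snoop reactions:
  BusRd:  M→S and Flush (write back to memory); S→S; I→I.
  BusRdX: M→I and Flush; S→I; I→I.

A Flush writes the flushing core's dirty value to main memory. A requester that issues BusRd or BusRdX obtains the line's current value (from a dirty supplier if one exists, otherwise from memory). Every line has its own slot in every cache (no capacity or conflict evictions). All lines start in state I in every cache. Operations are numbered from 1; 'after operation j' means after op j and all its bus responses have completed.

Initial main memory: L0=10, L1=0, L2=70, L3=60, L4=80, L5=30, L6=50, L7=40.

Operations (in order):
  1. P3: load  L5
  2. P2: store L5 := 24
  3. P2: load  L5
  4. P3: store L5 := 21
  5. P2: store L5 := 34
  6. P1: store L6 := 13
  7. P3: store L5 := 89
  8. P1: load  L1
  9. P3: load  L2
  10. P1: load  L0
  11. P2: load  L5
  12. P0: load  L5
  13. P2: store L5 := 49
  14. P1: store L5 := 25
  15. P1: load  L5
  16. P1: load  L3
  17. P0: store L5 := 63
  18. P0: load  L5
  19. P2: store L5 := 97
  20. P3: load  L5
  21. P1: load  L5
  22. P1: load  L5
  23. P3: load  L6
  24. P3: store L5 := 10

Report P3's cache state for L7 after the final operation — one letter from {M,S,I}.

1. P3: load  L5  bus=[BusRd]  L5: P0=I P1=I P2=I P3=S  mem[L5]=30
2. P2: store L5 := 24  bus=[BusRdX]  L5: P0=I P1=I P2=M P3=I  mem[L5]=30
3. P2: load  L5  bus=[-]  L5: P0=I P1=I P2=M P3=I  mem[L5]=30
4. P3: store L5 := 21  bus=[BusRdX,Flush]  L5: P0=I P1=I P2=I P3=M  mem[L5]=24
5. P2: store L5 := 34  bus=[BusRdX,Flush]  L5: P0=I P1=I P2=M P3=I  mem[L5]=21
6. P1: store L6 := 13  bus=[BusRdX]  L6: P0=I P1=M P2=I P3=I  mem[L6]=50
7. P3: store L5 := 89  bus=[BusRdX,Flush]  L5: P0=I P1=I P2=I P3=M  mem[L5]=34
8. P1: load  L1  bus=[BusRd]  L1: P0=I P1=S P2=I P3=I  mem[L1]=0
9. P3: load  L2  bus=[BusRd]  L2: P0=I P1=I P2=I P3=S  mem[L2]=70
10. P1: load  L0  bus=[BusRd]  L0: P0=I P1=S P2=I P3=I  mem[L0]=10
11. P2: load  L5  bus=[BusRd,Flush]  L5: P0=I P1=I P2=S P3=S  mem[L5]=89
12. P0: load  L5  bus=[BusRd]  L5: P0=S P1=I P2=S P3=S  mem[L5]=89
13. P2: store L5 := 49  bus=[BusRdX]  L5: P0=I P1=I P2=M P3=I  mem[L5]=89
14. P1: store L5 := 25  bus=[BusRdX,Flush]  L5: P0=I P1=M P2=I P3=I  mem[L5]=49
15. P1: load  L5  bus=[-]  L5: P0=I P1=M P2=I P3=I  mem[L5]=49
16. P1: load  L3  bus=[BusRd]  L3: P0=I P1=S P2=I P3=I  mem[L3]=60
17. P0: store L5 := 63  bus=[BusRdX,Flush]  L5: P0=M P1=I P2=I P3=I  mem[L5]=25
18. P0: load  L5  bus=[-]  L5: P0=M P1=I P2=I P3=I  mem[L5]=25
19. P2: store L5 := 97  bus=[BusRdX,Flush]  L5: P0=I P1=I P2=M P3=I  mem[L5]=63
20. P3: load  L5  bus=[BusRd,Flush]  L5: P0=I P1=I P2=S P3=S  mem[L5]=97
21. P1: load  L5  bus=[BusRd]  L5: P0=I P1=S P2=S P3=S  mem[L5]=97
22. P1: load  L5  bus=[-]  L5: P0=I P1=S P2=S P3=S  mem[L5]=97
23. P3: load  L6  bus=[BusRd,Flush]  L6: P0=I P1=S P2=I P3=S  mem[L6]=13
24. P3: store L5 := 10  bus=[BusRdX]  L5: P0=I P1=I P2=I P3=M  mem[L5]=97

state = I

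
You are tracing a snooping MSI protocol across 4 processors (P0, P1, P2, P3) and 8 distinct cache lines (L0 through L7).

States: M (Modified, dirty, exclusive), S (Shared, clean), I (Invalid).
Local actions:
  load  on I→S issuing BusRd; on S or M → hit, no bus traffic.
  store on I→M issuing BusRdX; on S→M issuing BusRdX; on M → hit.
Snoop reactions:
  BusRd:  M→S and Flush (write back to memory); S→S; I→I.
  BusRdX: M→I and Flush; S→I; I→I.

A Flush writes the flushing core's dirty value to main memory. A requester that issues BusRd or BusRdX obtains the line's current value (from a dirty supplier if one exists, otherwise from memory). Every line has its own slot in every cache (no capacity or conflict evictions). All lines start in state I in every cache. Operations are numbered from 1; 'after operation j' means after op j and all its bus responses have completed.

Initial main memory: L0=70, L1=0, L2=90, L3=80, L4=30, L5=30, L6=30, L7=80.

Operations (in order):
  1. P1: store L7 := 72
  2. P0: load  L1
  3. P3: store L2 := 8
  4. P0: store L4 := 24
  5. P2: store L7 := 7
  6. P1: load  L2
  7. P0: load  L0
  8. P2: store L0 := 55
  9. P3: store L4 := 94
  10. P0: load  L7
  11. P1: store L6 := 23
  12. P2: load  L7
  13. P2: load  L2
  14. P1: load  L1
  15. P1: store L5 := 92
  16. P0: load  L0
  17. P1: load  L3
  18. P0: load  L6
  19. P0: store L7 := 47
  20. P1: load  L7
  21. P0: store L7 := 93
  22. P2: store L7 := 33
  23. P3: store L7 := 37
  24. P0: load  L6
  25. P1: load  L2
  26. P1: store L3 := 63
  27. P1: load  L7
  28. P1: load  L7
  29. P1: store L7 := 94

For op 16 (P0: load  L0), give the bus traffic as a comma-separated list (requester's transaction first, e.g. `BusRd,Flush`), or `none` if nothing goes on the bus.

step 1: P1: store L7 := 72  ⟶  IMII  (L7)  txn=BusRdX  M[L7]=80
step 2: P0: load  L1  ⟶  SIII  (L1)  txn=BusRd  M[L1]=0
step 3: P3: store L2 := 8  ⟶  IIIM  (L2)  txn=BusRdX  M[L2]=90
step 4: P0: store L4 := 24  ⟶  MIII  (L4)  txn=BusRdX  M[L4]=30
step 5: P2: store L7 := 7  ⟶  IIMI  (L7)  txn=BusRdX+Flush  M[L7]=72
step 6: P1: load  L2  ⟶  ISIS  (L2)  txn=BusRd+Flush  M[L2]=8
step 7: P0: load  L0  ⟶  SIII  (L0)  txn=BusRd  M[L0]=70
step 8: P2: store L0 := 55  ⟶  IIMI  (L0)  txn=BusRdX  M[L0]=70
step 9: P3: store L4 := 94  ⟶  IIIM  (L4)  txn=BusRdX+Flush  M[L4]=24
step 10: P0: load  L7  ⟶  SISI  (L7)  txn=BusRd+Flush  M[L7]=7
step 11: P1: store L6 := 23  ⟶  IMII  (L6)  txn=BusRdX  M[L6]=30
step 12: P2: load  L7  ⟶  SISI  (L7)  txn=∅  M[L7]=7
step 13: P2: load  L2  ⟶  ISSS  (L2)  txn=BusRd  M[L2]=8
step 14: P1: load  L1  ⟶  SSII  (L1)  txn=BusRd  M[L1]=0
step 15: P1: store L5 := 92  ⟶  IMII  (L5)  txn=BusRdX  M[L5]=30
step 16: P0: load  L0  ⟶  SISI  (L0)  txn=BusRd+Flush  M[L0]=55
step 17: P1: load  L3  ⟶  ISII  (L3)  txn=BusRd  M[L3]=80
step 18: P0: load  L6  ⟶  SSII  (L6)  txn=BusRd+Flush  M[L6]=23
step 19: P0: store L7 := 47  ⟶  MIII  (L7)  txn=BusRdX  M[L7]=7
step 20: P1: load  L7  ⟶  SSII  (L7)  txn=BusRd+Flush  M[L7]=47
step 21: P0: store L7 := 93  ⟶  MIII  (L7)  txn=BusRdX  M[L7]=47
step 22: P2: store L7 := 33  ⟶  IIMI  (L7)  txn=BusRdX+Flush  M[L7]=93
step 23: P3: store L7 := 37  ⟶  IIIM  (L7)  txn=BusRdX+Flush  M[L7]=33
step 24: P0: load  L6  ⟶  SSII  (L6)  txn=∅  M[L6]=23
step 25: P1: load  L2  ⟶  ISSS  (L2)  txn=∅  M[L2]=8
step 26: P1: store L3 := 63  ⟶  IMII  (L3)  txn=BusRdX  M[L3]=80
step 27: P1: load  L7  ⟶  ISIS  (L7)  txn=BusRd+Flush  M[L7]=37
step 28: P1: load  L7  ⟶  ISIS  (L7)  txn=∅  M[L7]=37
step 29: P1: store L7 := 94  ⟶  IMII  (L7)  txn=BusRdX  M[L7]=37

bus = BusRd,Flush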